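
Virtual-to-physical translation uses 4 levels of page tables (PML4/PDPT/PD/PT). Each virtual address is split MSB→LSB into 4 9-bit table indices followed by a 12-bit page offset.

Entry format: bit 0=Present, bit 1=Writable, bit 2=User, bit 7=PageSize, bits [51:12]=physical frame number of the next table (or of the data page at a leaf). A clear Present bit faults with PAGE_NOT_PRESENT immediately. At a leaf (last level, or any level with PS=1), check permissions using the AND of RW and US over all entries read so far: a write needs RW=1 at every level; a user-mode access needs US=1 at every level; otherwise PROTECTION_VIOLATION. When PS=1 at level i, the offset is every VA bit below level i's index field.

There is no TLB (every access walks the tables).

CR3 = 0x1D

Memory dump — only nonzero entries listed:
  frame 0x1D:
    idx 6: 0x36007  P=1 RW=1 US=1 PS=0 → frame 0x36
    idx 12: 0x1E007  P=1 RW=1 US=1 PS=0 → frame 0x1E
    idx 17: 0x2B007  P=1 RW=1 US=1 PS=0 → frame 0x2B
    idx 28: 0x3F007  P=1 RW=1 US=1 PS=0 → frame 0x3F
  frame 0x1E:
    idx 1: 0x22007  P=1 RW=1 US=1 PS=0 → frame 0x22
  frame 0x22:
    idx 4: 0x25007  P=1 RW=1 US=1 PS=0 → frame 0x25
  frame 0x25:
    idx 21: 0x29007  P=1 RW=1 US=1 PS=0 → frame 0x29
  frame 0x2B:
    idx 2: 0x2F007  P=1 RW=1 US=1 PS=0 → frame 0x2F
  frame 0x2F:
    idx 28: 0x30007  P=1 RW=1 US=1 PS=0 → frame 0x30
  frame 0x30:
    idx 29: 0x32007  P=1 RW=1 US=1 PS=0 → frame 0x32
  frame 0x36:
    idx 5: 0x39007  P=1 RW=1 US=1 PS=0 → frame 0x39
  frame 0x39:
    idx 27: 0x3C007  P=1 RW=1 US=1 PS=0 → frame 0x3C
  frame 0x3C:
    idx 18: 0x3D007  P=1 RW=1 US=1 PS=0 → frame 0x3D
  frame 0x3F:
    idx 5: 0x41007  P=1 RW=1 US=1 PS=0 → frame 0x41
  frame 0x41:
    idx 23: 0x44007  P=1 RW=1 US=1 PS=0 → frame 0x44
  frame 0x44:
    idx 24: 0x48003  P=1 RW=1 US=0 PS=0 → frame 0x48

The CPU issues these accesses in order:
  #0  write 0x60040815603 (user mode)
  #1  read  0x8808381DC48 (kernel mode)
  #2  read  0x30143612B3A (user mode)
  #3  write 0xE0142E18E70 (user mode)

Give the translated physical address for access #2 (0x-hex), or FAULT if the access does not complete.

Trace:
#0 VA=0x60040815603 (w,user):
  lvl0: tbl 0x1D, slot 12 ⇒ 0x1E007 (P1/RW1/US1/PS0)
  lvl1: tbl 0x1E, slot 1 ⇒ 0x22007 (P1/RW1/US1/PS0)
  lvl2: tbl 0x22, slot 4 ⇒ 0x25007 (P1/RW1/US1/PS0)
  lvl3: tbl 0x25, slot 21 ⇒ 0x29007 (P1/RW1/US1/PS0)
  ✓ 0x29603  — 4 lookups
#1 VA=0x8808381DC48 (r,kernel):
  lvl0: tbl 0x1D, slot 17 ⇒ 0x2B007 (P1/RW1/US1/PS0)
  lvl1: tbl 0x2B, slot 2 ⇒ 0x2F007 (P1/RW1/US1/PS0)
  lvl2: tbl 0x2F, slot 28 ⇒ 0x30007 (P1/RW1/US1/PS0)
  lvl3: tbl 0x30, slot 29 ⇒ 0x32007 (P1/RW1/US1/PS0)
  ✓ 0x32C48  — 4 lookups
#2 VA=0x30143612B3A (r,user):
  lvl0: tbl 0x1D, slot 6 ⇒ 0x36007 (P1/RW1/US1/PS0)
  lvl1: tbl 0x36, slot 5 ⇒ 0x39007 (P1/RW1/US1/PS0)
  lvl2: tbl 0x39, slot 27 ⇒ 0x3C007 (P1/RW1/US1/PS0)
  lvl3: tbl 0x3C, slot 18 ⇒ 0x3D007 (P1/RW1/US1/PS0)
  ✓ 0x3DB3A  — 4 lookups
#3 VA=0xE0142E18E70 (w,user):
  lvl0: tbl 0x1D, slot 28 ⇒ 0x3F007 (P1/RW1/US1/PS0)
  lvl1: tbl 0x3F, slot 5 ⇒ 0x41007 (P1/RW1/US1/PS0)
  lvl2: tbl 0x41, slot 23 ⇒ 0x44007 (P1/RW1/US1/PS0)
  lvl3: tbl 0x44, slot 24 ⇒ 0x48003 (P1/RW1/US0/PS0)
  ⇒ fault: PROTECTION_VIOLATION  — 4 lookups

Access #2 PA: 0x3DB3A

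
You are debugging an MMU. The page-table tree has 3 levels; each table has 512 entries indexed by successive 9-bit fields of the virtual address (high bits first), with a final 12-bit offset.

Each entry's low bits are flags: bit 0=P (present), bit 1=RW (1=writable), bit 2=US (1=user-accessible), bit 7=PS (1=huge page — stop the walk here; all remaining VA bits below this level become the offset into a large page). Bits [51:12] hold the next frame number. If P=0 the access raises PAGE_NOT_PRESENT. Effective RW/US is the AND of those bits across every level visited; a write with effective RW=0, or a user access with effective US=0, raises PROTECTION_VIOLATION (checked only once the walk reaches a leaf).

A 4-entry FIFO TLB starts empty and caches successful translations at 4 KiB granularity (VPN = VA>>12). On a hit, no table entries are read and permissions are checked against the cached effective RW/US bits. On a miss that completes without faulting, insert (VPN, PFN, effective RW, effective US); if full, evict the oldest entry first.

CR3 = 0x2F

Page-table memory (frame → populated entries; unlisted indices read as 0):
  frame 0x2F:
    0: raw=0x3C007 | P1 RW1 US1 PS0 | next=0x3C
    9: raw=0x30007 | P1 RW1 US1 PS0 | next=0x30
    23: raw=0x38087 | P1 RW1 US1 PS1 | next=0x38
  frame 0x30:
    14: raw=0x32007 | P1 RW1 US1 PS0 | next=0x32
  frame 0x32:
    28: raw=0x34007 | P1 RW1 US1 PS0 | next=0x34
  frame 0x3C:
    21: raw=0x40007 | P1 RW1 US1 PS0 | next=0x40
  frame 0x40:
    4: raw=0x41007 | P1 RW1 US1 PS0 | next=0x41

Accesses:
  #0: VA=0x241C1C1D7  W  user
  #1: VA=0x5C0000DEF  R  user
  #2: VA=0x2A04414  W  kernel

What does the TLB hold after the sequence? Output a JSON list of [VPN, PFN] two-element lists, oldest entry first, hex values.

Walk each access:
#0 VA=0x241C1C1D7 (w,user):
  [0] read 0x2F idx=9: raw=0x30007 flags P=1 W=1 U=1 S=0
  [1] read 0x30 idx=14: raw=0x32007 flags P=1 W=1 U=1 S=0
  [2] read 0x32 idx=28: raw=0x34007 flags P=1 W=1 U=1 S=0
  → PA=0x341D7  (3 entries read)
#1 VA=0x5C0000DEF (r,user):
  [0] read 0x2F idx=23: raw=0x38087 flags P=1 W=1 U=1 S=1
  → PA=0x38DEF (huge @L0)  (1 entries read)
#2 VA=0x2A04414 (w,kernel):
  [0] read 0x2F idx=0: raw=0x3C007 flags P=1 W=1 U=1 S=0
  [1] read 0x3C idx=21: raw=0x40007 flags P=1 W=1 U=1 S=0
  [2] read 0x40 idx=4: raw=0x41007 flags P=1 W=1 U=1 S=0
  → PA=0x41414  (3 entries read)

TLB: [["0x241C1C", "0x34"], ["0x5C0000", "0x38"], ["0x2A04", "0x41"]]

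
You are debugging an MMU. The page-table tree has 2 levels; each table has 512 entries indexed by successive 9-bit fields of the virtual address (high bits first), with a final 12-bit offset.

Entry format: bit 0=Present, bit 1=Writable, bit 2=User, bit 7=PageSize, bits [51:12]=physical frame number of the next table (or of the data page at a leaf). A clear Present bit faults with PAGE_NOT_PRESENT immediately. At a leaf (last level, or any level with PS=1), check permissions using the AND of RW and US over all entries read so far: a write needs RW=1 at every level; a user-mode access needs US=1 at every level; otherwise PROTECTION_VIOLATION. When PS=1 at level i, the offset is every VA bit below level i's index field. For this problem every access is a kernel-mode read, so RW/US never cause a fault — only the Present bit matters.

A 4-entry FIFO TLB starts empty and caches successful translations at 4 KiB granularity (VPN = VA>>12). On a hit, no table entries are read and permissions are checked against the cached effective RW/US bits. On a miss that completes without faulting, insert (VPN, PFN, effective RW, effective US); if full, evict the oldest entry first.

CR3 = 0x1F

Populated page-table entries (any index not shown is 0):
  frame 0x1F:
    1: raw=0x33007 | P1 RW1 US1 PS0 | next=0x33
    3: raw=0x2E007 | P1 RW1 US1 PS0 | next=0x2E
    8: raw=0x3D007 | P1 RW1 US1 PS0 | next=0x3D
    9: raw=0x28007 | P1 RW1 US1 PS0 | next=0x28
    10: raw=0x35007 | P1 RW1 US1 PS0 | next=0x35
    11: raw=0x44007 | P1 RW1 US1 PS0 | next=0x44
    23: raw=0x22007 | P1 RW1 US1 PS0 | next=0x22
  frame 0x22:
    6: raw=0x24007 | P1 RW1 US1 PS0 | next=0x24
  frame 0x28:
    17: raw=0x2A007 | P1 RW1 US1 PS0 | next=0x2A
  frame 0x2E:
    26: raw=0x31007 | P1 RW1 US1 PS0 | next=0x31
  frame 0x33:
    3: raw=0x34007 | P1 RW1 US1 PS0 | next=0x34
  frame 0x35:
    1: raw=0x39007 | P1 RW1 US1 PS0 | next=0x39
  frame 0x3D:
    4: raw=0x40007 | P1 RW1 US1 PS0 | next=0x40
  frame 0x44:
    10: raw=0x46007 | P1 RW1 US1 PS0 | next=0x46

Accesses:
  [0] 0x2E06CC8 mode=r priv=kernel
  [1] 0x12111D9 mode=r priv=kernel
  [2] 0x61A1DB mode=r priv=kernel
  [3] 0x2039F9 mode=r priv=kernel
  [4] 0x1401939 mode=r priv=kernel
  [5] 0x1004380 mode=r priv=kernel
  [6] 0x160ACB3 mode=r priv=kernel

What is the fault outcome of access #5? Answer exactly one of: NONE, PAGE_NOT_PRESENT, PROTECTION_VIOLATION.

Per-access translation:
#0 VA=0x2E06CC8 (r,kernel):
  L0: frame=0x1F idx=23 entry=0x22007 [P=1 RW=1 US=1 PS=0]
  L1: frame=0x22 idx=6 entry=0x24007 [P=1 RW=1 US=1 PS=0]
  → PA=0x24CC8  (2 entries read)
#1 VA=0x12111D9 (r,kernel):
  L0: frame=0x1F idx=9 entry=0x28007 [P=1 RW=1 US=1 PS=0]
  L1: frame=0x28 idx=17 entry=0x2A007 [P=1 RW=1 US=1 PS=0]
  → PA=0x2A1D9  (2 entries read)
#2 VA=0x61A1DB (r,kernel):
  L0: frame=0x1F idx=3 entry=0x2E007 [P=1 RW=1 US=1 PS=0]
  L1: frame=0x2E idx=26 entry=0x31007 [P=1 RW=1 US=1 PS=0]
  → PA=0x311DB  (2 entries read)
#3 VA=0x2039F9 (r,kernel):
  L0: frame=0x1F idx=1 entry=0x33007 [P=1 RW=1 US=1 PS=0]
  L1: frame=0x33 idx=3 entry=0x34007 [P=1 RW=1 US=1 PS=0]
  → PA=0x349F9  (2 entries read)
#4 VA=0x1401939 (r,kernel):
  L0: frame=0x1F idx=10 entry=0x35007 [P=1 RW=1 US=1 PS=0]
  L1: frame=0x35 idx=1 entry=0x39007 [P=1 RW=1 US=1 PS=0]
  → PA=0x39939  (2 entries read)
#5 VA=0x1004380 (r,kernel):
  L0: frame=0x1F idx=8 entry=0x3D007 [P=1 RW=1 US=1 PS=0]
  L1: frame=0x3D idx=4 entry=0x40007 [P=1 RW=1 US=1 PS=0]
  → PA=0x40380  (2 entries read)
#6 VA=0x160ACB3 (r,kernel):
  L0: frame=0x1F idx=11 entry=0x44007 [P=1 RW=1 US=1 PS=0]
  L1: frame=0x44 idx=10 entry=0x46007 [P=1 RW=1 US=1 PS=0]
  → PA=0x46CB3  (2 entries read)

Access #5 fault: NONE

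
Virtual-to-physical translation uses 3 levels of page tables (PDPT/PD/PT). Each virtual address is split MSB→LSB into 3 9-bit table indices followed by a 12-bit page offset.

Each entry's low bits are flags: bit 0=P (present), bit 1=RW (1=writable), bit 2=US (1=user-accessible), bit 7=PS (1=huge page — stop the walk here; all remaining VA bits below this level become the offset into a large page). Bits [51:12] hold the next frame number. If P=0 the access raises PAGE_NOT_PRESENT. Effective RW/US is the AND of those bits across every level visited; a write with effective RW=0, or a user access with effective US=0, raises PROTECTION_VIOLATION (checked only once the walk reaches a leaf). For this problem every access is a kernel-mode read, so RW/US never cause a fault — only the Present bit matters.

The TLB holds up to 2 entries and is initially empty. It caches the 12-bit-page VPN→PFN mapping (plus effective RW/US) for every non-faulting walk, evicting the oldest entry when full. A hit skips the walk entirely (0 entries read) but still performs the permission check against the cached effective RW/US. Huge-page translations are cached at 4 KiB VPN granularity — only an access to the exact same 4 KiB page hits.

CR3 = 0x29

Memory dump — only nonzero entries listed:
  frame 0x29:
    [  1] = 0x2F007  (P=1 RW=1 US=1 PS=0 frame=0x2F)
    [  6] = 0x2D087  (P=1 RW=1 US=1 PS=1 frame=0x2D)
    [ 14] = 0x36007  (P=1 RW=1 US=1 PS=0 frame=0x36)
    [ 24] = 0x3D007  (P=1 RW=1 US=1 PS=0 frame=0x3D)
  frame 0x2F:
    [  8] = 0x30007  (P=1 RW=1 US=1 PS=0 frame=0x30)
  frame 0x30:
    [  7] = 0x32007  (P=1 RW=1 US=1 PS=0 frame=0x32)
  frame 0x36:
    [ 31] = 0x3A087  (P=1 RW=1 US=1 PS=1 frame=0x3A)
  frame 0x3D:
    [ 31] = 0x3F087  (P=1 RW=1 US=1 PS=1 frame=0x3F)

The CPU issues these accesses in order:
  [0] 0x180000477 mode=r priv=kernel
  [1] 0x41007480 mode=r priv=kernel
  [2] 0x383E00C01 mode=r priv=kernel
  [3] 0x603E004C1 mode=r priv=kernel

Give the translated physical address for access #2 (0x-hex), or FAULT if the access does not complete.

Trace:
#0 VA=0x180000477 (r,kernel):
  L0: frame=0x29 idx=6 entry=0x2D087 [P=1 RW=1 US=1 PS=1]
  ✓ 0x2D477 (huge @L0)  — 1 lookups
#1 VA=0x41007480 (r,kernel):
  L0: frame=0x29 idx=1 entry=0x2F007 [P=1 RW=1 US=1 PS=0]
  L1: frame=0x2F idx=8 entry=0x30007 [P=1 RW=1 US=1 PS=0]
  L2: frame=0x30 idx=7 entry=0x32007 [P=1 RW=1 US=1 PS=0]
  ✓ 0x32480  — 3 lookups
#2 VA=0x383E00C01 (r,kernel):
  L0: frame=0x29 idx=14 entry=0x36007 [P=1 RW=1 US=1 PS=0]
  L1: frame=0x36 idx=31 entry=0x3A087 [P=1 RW=1 US=1 PS=1]
  ✓ 0x3AC01 (huge @L1)  — 2 lookups
#3 VA=0x603E004C1 (r,kernel):
  L0: frame=0x29 idx=24 entry=0x3D007 [P=1 RW=1 US=1 PS=0]
  L1: frame=0x3D idx=31 entry=0x3F087 [P=1 RW=1 US=1 PS=1]
  ✓ 0x3F4C1 (huge @L1)  — 2 lookups

Access #2 PA: 0x3AC01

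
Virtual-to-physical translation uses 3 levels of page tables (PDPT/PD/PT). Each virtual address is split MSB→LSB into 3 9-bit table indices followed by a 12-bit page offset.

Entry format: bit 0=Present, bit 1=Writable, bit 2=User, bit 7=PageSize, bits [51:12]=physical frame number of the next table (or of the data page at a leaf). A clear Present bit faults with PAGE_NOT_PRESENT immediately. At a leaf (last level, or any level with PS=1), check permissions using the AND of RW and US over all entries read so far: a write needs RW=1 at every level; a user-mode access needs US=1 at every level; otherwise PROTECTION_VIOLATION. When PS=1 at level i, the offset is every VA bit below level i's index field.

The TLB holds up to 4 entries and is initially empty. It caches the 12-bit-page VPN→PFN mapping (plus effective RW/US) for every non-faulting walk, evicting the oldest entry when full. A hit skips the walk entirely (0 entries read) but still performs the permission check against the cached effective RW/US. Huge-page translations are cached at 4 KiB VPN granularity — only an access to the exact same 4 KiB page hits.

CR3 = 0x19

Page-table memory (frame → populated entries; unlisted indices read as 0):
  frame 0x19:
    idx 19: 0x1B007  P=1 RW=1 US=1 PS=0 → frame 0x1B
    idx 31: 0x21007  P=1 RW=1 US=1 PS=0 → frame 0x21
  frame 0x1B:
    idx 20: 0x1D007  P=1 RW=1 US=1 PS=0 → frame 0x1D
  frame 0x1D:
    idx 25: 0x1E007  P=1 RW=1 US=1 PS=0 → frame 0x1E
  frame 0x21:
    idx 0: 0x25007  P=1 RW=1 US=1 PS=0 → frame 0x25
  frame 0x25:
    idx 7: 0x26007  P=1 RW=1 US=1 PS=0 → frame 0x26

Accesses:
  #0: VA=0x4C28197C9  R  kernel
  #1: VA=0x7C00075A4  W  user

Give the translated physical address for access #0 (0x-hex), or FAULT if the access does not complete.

Per-access translation:
#0 VA=0x4C28197C9 (r,kernel):
  [0] read 0x19 idx=19: raw=0x1B007 flags P=1 W=1 U=1 S=0
  [1] read 0x1B idx=20: raw=0x1D007 flags P=1 W=1 U=1 S=0
  [2] read 0x1D idx=25: raw=0x1E007 flags P=1 W=1 U=1 S=0
  ⇒ phys 0x1E7C9  [3 reads]
#1 VA=0x7C00075A4 (w,user):
  [0] read 0x19 idx=31: raw=0x21007 flags P=1 W=1 U=1 S=0
  [1] read 0x21 idx=0: raw=0x25007 flags P=1 W=1 U=1 S=0
  [2] read 0x25 idx=7: raw=0x26007 flags P=1 W=1 U=1 S=0
  ⇒ phys 0x265A4  [3 reads]

Access #0 PA: 0x1E7C9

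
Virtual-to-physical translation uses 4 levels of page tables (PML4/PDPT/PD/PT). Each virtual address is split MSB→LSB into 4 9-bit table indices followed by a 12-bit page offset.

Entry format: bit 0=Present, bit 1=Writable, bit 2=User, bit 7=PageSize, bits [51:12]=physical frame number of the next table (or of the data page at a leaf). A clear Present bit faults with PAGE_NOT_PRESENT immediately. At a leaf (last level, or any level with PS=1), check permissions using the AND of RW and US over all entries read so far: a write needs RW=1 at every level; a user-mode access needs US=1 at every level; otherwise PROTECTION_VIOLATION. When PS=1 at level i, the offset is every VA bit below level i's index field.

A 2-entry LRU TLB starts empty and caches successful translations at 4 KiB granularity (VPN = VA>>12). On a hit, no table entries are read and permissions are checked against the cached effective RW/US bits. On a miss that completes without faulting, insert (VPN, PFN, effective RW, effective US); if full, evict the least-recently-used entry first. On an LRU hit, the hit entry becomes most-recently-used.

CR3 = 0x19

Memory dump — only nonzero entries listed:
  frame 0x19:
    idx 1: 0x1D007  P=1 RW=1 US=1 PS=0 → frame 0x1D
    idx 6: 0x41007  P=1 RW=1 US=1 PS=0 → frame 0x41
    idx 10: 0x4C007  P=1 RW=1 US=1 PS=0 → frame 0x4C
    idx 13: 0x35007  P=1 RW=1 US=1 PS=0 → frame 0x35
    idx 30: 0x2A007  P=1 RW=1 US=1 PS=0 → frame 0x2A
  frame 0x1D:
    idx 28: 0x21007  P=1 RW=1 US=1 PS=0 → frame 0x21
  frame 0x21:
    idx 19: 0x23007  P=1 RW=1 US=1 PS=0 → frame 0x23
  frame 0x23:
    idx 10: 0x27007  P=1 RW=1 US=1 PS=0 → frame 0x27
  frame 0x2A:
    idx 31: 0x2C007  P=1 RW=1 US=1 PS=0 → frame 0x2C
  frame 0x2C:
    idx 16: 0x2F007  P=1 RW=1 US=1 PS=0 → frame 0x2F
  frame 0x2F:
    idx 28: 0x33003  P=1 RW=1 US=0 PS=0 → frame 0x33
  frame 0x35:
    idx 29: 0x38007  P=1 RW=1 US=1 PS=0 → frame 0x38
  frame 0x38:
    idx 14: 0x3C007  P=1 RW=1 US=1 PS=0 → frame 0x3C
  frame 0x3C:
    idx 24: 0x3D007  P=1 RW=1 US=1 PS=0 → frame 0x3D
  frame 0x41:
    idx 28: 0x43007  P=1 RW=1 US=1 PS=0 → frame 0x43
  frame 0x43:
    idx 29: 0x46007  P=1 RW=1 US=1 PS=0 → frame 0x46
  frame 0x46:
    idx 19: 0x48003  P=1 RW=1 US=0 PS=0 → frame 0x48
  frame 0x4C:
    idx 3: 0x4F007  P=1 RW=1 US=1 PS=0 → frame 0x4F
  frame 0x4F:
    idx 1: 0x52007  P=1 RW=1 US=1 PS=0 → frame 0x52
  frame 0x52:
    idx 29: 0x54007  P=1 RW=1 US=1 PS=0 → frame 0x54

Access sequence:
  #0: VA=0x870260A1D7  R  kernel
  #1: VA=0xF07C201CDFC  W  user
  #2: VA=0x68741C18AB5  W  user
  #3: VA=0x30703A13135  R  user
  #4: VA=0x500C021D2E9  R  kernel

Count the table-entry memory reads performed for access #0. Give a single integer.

Per-access translation:
#0 VA=0x870260A1D7 (r,kernel):
  lvl0: tbl 0x19, slot 1 ⇒ 0x1D007 (P1/RW1/US1/PS0)
  lvl1: tbl 0x1D, slot 28 ⇒ 0x21007 (P1/RW1/US1/PS0)
  lvl2: tbl 0x21, slot 19 ⇒ 0x23007 (P1/RW1/US1/PS0)
  lvl3: tbl 0x23, slot 10 ⇒ 0x27007 (P1/RW1/US1/PS0)
  → PA=0x271D7  (4 entries read)
#1 VA=0xF07C201CDFC (w,user):
  lvl0: tbl 0x19, slot 30 ⇒ 0x2A007 (P1/RW1/US1/PS0)
  lvl1: tbl 0x2A, slot 31 ⇒ 0x2C007 (P1/RW1/US1/PS0)
  lvl2: tbl 0x2C, slot 16 ⇒ 0x2F007 (P1/RW1/US1/PS0)
  lvl3: tbl 0x2F, slot 28 ⇒ 0x33003 (P1/RW1/US0/PS0)
  ⇒ fault: PROTECTION_VIOLATION  — 4 lookups
#2 VA=0x68741C18AB5 (w,user):
  lvl0: tbl 0x19, slot 13 ⇒ 0x35007 (P1/RW1/US1/PS0)
  lvl1: tbl 0x35, slot 29 ⇒ 0x38007 (P1/RW1/US1/PS0)
  lvl2: tbl 0x38, slot 14 ⇒ 0x3C007 (P1/RW1/US1/PS0)
  lvl3: tbl 0x3C, slot 24 ⇒ 0x3D007 (P1/RW1/US1/PS0)
  → PA=0x3DAB5  (4 entries read)
#3 VA=0x30703A13135 (r,user):
  lvl0: tbl 0x19, slot 6 ⇒ 0x41007 (P1/RW1/US1/PS0)
  lvl1: tbl 0x41, slot 28 ⇒ 0x43007 (P1/RW1/US1/PS0)
  lvl2: tbl 0x43, slot 29 ⇒ 0x46007 (P1/RW1/US1/PS0)
  lvl3: tbl 0x46, slot 19 ⇒ 0x48003 (P1/RW1/US0/PS0)
  ⇒ fault: PROTECTION_VIOLATION  — 4 lookups
#4 VA=0x500C021D2E9 (r,kernel):
  lvl0: tbl 0x19, slot 10 ⇒ 0x4C007 (P1/RW1/US1/PS0)
  lvl1: tbl 0x4C, slot 3 ⇒ 0x4F007 (P1/RW1/US1/PS0)
  lvl2: tbl 0x4F, slot 1 ⇒ 0x52007 (P1/RW1/US1/PS0)
  lvl3: tbl 0x52, slot 29 ⇒ 0x54007 (P1/RW1/US1/PS0)
  → PA=0x542E9  (4 entries read)

Entries read for #0: 4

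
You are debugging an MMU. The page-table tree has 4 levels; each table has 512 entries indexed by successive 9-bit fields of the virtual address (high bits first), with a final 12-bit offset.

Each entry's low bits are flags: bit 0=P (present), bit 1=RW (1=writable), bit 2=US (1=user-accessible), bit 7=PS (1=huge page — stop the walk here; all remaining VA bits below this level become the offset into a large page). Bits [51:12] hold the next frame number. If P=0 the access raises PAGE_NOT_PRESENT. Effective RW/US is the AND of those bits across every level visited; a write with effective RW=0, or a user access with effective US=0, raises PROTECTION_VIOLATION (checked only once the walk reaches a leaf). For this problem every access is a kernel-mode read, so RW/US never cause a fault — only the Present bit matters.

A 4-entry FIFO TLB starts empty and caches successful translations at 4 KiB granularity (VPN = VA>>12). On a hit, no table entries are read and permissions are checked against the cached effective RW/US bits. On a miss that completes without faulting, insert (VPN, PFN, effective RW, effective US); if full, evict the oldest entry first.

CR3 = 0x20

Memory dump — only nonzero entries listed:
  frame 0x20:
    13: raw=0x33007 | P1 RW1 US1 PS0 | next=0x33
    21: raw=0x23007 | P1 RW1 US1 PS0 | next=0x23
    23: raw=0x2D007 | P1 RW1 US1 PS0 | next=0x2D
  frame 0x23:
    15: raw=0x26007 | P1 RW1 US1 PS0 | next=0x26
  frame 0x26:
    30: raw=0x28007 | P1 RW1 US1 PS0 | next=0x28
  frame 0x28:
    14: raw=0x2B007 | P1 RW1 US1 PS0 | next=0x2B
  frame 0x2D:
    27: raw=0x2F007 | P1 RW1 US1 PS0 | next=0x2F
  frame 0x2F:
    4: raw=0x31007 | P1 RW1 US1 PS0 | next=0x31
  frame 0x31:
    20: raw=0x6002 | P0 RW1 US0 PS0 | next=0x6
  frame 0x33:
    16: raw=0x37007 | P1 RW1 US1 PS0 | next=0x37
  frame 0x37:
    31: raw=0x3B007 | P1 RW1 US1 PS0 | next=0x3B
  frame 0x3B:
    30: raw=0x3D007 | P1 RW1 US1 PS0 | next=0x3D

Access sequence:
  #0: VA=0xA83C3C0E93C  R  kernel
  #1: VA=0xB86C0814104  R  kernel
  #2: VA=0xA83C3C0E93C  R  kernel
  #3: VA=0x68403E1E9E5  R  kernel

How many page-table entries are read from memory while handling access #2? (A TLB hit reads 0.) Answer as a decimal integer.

Trace:
#0 VA=0xA83C3C0E93C (r,kernel):
  lvl0: tbl 0x20, slot 21 ⇒ 0x23007 (P1/RW1/US1/PS0)
  lvl1: tbl 0x23, slot 15 ⇒ 0x26007 (P1/RW1/US1/PS0)
  lvl2: tbl 0x26, slot 30 ⇒ 0x28007 (P1/RW1/US1/PS0)
  lvl3: tbl 0x28, slot 14 ⇒ 0x2B007 (P1/RW1/US1/PS0)
  → PA=0x2B93C  (4 entries read)
#1 VA=0xB86C0814104 (r,kernel):
  lvl0: tbl 0x20, slot 23 ⇒ 0x2D007 (P1/RW1/US1/PS0)
  lvl1: tbl 0x2D, slot 27 ⇒ 0x2F007 (P1/RW1/US1/PS0)
  lvl2: tbl 0x2F, slot 4 ⇒ 0x31007 (P1/RW1/US1/PS0)
  lvl3: tbl 0x31, slot 20 ⇒ 0x6002 (P0/RW1/US0/PS0)
  → PAGE_NOT_PRESENT  (4 entries read)
#2 VA=0xA83C3C0E93C (r,kernel):
  TLB hit vpn=0xA83C3C0E → PA=0x2B93C
#3 VA=0x68403E1E9E5 (r,kernel):
  lvl0: tbl 0x20, slot 13 ⇒ 0x33007 (P1/RW1/US1/PS0)
  lvl1: tbl 0x33, slot 16 ⇒ 0x37007 (P1/RW1/US1/PS0)
  lvl2: tbl 0x37, slot 31 ⇒ 0x3B007 (P1/RW1/US1/PS0)
  lvl3: tbl 0x3B, slot 30 ⇒ 0x3D007 (P1/RW1/US1/PS0)
  → PA=0x3D9E5  (4 entries read)

Entries read for #2: 0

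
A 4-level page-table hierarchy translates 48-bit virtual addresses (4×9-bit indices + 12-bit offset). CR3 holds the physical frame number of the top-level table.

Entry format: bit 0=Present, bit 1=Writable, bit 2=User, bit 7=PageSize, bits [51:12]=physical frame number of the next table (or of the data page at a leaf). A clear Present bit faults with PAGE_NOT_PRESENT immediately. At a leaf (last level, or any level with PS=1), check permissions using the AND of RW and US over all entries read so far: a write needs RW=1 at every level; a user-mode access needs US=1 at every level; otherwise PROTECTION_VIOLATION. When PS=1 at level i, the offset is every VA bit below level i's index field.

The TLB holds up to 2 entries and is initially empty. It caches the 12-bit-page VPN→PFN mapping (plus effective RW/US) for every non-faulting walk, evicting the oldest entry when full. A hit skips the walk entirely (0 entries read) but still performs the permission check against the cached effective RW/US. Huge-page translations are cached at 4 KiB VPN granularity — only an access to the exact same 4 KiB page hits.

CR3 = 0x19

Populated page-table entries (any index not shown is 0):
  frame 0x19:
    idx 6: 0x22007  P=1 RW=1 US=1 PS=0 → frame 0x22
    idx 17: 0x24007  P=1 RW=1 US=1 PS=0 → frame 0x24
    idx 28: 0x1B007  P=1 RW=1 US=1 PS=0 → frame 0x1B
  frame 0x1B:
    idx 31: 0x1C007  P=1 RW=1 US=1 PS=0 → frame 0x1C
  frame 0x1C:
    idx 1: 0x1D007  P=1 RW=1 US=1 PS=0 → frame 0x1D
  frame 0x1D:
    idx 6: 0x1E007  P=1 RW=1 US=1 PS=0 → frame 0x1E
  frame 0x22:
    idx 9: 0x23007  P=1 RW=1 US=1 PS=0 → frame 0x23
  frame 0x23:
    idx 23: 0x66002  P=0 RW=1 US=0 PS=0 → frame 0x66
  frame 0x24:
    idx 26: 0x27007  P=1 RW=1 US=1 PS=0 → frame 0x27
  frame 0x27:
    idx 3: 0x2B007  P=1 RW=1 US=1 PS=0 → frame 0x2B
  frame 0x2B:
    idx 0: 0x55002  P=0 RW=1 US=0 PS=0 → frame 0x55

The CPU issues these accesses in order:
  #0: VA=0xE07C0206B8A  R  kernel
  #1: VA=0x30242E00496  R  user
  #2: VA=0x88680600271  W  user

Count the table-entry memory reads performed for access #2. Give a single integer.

Per-access translation:
#0 VA=0xE07C0206B8A (r,kernel):
  lvl0: tbl 0x19, slot 28 ⇒ 0x1B007 (P1/RW1/US1/PS0)
  lvl1: tbl 0x1B, slot 31 ⇒ 0x1C007 (P1/RW1/US1/PS0)
  lvl2: tbl 0x1C, slot 1 ⇒ 0x1D007 (P1/RW1/US1/PS0)
  lvl3: tbl 0x1D, slot 6 ⇒ 0x1E007 (P1/RW1/US1/PS0)
  ✓ 0x1EB8A  — 4 lookups
#1 VA=0x30242E00496 (r,user):
  lvl0: tbl 0x19, slot 6 ⇒ 0x22007 (P1/RW1/US1/PS0)
  lvl1: tbl 0x22, slot 9 ⇒ 0x23007 (P1/RW1/US1/PS0)
  lvl2: tbl 0x23, slot 23 ⇒ 0x66002 (P0/RW1/US0/PS0)
  ⇒ fault: PAGE_NOT_PRESENT  — 3 lookups
#2 VA=0x88680600271 (w,user):
  lvl0: tbl 0x19, slot 17 ⇒ 0x24007 (P1/RW1/US1/PS0)
  lvl1: tbl 0x24, slot 26 ⇒ 0x27007 (P1/RW1/US1/PS0)
  lvl2: tbl 0x27, slot 3 ⇒ 0x2B007 (P1/RW1/US1/PS0)
  lvl3: tbl 0x2B, slot 0 ⇒ 0x55002 (P0/RW1/US0/PS0)
  ⇒ fault: PAGE_NOT_PRESENT  — 4 lookups

Entries read for #2: 4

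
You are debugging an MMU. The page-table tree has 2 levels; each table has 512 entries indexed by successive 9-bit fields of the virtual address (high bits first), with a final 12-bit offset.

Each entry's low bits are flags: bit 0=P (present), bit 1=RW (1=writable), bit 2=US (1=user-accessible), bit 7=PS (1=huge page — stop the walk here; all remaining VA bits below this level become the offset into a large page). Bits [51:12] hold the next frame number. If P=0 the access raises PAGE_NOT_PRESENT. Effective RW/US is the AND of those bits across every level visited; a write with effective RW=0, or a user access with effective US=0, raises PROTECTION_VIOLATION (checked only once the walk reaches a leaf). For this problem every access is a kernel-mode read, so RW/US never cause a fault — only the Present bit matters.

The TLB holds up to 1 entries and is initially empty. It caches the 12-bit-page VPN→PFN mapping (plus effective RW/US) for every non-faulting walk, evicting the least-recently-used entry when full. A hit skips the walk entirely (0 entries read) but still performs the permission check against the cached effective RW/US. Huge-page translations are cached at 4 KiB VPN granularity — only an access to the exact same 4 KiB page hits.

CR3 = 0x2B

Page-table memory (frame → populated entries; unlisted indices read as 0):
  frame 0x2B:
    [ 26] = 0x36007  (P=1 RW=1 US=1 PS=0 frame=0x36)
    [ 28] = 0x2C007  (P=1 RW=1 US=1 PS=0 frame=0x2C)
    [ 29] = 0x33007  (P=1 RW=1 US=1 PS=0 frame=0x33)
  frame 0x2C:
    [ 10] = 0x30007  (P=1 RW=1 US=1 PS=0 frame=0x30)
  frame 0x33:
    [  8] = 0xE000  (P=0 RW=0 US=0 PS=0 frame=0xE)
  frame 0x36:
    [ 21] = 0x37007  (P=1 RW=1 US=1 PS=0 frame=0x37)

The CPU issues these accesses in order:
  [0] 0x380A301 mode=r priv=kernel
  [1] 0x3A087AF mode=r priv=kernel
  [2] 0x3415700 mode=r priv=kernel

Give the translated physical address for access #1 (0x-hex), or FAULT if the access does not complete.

Trace:
#0 VA=0x380A301 (r,kernel):
  L0 @0x2B[28] → 0x2C007  P=1,RW=1,US=1,PS=0
  L1 @0x2C[10] → 0x30007  P=1,RW=1,US=1,PS=0
  ✓ 0x30301  — 2 lookups
#1 VA=0x3A087AF (r,kernel):
  L0 @0x2B[29] → 0x33007  P=1,RW=1,US=1,PS=0
  L1 @0x33[8] → 0xE000  P=0,RW=0,US=0,PS=0
  → PAGE_NOT_PRESENT  (2 entries read)
#2 VA=0x3415700 (r,kernel):
  L0 @0x2B[26] → 0x36007  P=1,RW=1,US=1,PS=0
  L1 @0x36[21] → 0x37007  P=1,RW=1,US=1,PS=0
  ✓ 0x37700  — 2 lookups

Access #1 PA: FAULT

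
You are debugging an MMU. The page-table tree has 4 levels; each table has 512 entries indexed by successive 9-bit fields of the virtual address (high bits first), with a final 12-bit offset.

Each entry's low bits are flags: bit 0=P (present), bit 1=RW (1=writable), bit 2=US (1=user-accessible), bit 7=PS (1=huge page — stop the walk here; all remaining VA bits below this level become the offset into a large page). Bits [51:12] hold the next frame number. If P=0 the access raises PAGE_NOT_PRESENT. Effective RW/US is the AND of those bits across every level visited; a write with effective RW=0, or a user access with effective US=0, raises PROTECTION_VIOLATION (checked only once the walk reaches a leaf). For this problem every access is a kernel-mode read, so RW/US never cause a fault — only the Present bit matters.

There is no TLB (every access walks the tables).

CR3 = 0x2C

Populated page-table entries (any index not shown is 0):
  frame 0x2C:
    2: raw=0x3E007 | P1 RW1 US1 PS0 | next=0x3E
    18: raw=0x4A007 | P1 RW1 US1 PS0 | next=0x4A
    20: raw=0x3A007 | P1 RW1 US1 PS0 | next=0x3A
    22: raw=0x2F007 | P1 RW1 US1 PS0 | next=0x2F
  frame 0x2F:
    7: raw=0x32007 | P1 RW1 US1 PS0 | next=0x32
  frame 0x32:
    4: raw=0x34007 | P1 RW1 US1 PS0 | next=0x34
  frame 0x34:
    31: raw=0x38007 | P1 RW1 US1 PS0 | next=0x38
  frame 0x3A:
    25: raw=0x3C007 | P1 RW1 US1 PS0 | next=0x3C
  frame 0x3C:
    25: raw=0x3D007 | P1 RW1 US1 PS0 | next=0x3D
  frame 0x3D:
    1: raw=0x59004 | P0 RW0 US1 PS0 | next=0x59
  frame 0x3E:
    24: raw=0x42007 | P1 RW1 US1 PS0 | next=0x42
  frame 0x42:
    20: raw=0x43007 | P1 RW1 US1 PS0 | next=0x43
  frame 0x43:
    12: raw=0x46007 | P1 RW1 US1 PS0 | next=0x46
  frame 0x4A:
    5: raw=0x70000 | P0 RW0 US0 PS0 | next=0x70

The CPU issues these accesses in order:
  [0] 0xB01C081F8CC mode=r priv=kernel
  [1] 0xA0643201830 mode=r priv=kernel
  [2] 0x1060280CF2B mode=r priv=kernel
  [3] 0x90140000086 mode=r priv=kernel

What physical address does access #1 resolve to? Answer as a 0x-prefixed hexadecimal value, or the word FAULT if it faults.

Trace:
#0 VA=0xB01C081F8CC (r,kernel):
  [0] read 0x2C idx=22: raw=0x2F007 flags P=1 W=1 U=1 S=0
  [1] read 0x2F idx=7: raw=0x32007 flags P=1 W=1 U=1 S=0
  [2] read 0x32 idx=4: raw=0x34007 flags P=1 W=1 U=1 S=0
  [3] read 0x34 idx=31: raw=0x38007 flags P=1 W=1 U=1 S=0
  → PA=0x388CC  (4 entries read)
#1 VA=0xA0643201830 (r,kernel):
  [0] read 0x2C idx=20: raw=0x3A007 flags P=1 W=1 U=1 S=0
  [1] read 0x3A idx=25: raw=0x3C007 flags P=1 W=1 U=1 S=0
  [2] read 0x3C idx=25: raw=0x3D007 flags P=1 W=1 U=1 S=0
  [3] read 0x3D idx=1: raw=0x59004 flags P=0 W=0 U=1 S=0
  ✗ PAGE_NOT_PRESENT  [4 reads]
#2 VA=0x1060280CF2B (r,kernel):
  [0] read 0x2C idx=2: raw=0x3E007 flags P=1 W=1 U=1 S=0
  [1] read 0x3E idx=24: raw=0x42007 flags P=1 W=1 U=1 S=0
  [2] read 0x42 idx=20: raw=0x43007 flags P=1 W=1 U=1 S=0
  [3] read 0x43 idx=12: raw=0x46007 flags P=1 W=1 U=1 S=0
  → PA=0x46F2B  (4 entries read)
#3 VA=0x90140000086 (r,kernel):
  [0] read 0x2C idx=18: raw=0x4A007 flags P=1 W=1 U=1 S=0
  [1] read 0x4A idx=5: raw=0x70000 flags P=0 W=0 U=0 S=0
  ✗ PAGE_NOT_PRESENT  [2 reads]

Access #1 PA: FAULT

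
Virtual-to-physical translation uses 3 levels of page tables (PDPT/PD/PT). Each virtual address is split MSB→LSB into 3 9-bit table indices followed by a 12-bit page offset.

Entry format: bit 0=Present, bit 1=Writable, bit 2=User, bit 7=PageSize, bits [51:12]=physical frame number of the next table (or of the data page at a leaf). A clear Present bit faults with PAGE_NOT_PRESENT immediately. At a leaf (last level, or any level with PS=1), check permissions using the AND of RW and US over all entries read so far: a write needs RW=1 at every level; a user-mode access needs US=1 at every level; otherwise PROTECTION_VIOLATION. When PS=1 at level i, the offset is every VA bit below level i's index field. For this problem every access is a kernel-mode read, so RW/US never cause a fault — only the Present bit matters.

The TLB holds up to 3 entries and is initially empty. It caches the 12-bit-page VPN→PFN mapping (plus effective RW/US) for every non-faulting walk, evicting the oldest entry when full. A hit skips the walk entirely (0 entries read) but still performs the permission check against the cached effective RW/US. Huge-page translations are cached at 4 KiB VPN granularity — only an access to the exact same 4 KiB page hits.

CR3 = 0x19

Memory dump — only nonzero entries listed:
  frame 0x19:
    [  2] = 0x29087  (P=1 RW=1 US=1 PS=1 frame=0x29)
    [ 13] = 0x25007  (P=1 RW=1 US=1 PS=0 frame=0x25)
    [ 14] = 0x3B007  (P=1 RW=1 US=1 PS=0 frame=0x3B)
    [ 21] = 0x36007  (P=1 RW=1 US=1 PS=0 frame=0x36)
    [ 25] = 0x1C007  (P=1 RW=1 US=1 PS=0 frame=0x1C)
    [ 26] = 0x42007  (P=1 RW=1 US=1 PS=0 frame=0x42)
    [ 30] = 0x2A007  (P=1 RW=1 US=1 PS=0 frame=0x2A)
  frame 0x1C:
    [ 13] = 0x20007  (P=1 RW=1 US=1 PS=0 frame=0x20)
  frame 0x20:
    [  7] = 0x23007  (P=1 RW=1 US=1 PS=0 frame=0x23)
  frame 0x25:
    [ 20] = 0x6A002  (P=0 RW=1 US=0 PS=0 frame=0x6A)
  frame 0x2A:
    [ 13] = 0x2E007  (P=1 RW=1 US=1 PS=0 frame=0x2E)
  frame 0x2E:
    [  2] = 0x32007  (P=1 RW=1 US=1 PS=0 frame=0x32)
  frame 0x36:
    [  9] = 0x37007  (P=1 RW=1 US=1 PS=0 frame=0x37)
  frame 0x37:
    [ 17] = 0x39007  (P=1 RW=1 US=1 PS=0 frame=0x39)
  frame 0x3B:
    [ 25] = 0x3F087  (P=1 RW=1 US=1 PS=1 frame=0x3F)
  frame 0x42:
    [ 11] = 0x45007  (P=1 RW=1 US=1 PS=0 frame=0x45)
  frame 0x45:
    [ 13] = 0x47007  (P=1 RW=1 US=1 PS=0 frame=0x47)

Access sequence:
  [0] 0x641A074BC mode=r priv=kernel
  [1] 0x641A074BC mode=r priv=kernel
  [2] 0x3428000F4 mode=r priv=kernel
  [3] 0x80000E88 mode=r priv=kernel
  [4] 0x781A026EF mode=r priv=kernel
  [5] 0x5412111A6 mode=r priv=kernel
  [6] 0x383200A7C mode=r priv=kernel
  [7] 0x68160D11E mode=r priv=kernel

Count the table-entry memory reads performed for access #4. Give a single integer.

Per-access translation:
#0 VA=0x641A074BC (r,kernel):
  lvl0: tbl 0x19, slot 25 ⇒ 0x1C007 (P1/RW1/US1/PS0)
  lvl1: tbl 0x1C, slot 13 ⇒ 0x20007 (P1/RW1/US1/PS0)
  lvl2: tbl 0x20, slot 7 ⇒ 0x23007 (P1/RW1/US1/PS0)
  ✓ 0x234BC  — 3 lookups
#1 VA=0x641A074BC (r,kernel):
  TLB hit vpn=0x641A07 → PA=0x234BC
#2 VA=0x3428000F4 (r,kernel):
  lvl0: tbl 0x19, slot 13 ⇒ 0x25007 (P1/RW1/US1/PS0)
  lvl1: tbl 0x25, slot 20 ⇒ 0x6A002 (P0/RW1/US0/PS0)
  ✗ PAGE_NOT_PRESENT  [2 reads]
#3 VA=0x80000E88 (r,kernel):
  lvl0: tbl 0x19, slot 2 ⇒ 0x29087 (P1/RW1/US1/PS1)
  ✓ 0x29E88 (huge @L0)  — 1 lookups
#4 VA=0x781A026EF (r,kernel):
  lvl0: tbl 0x19, slot 30 ⇒ 0x2A007 (P1/RW1/US1/PS0)
  lvl1: tbl 0x2A, slot 13 ⇒ 0x2E007 (P1/RW1/US1/PS0)
  lvl2: tbl 0x2E, slot 2 ⇒ 0x32007 (P1/RW1/US1/PS0)
  ✓ 0x326EF  — 3 lookups
#5 VA=0x5412111A6 (r,kernel):
  lvl0: tbl 0x19, slot 21 ⇒ 0x36007 (P1/RW1/US1/PS0)
  lvl1: tbl 0x36, slot 9 ⇒ 0x37007 (P1/RW1/US1/PS0)
  lvl2: tbl 0x37, slot 17 ⇒ 0x39007 (P1/RW1/US1/PS0)
  ✓ 0x391A6  — 3 lookups
#6 VA=0x383200A7C (r,kernel):
  lvl0: tbl 0x19, slot 14 ⇒ 0x3B007 (P1/RW1/US1/PS0)
  lvl1: tbl 0x3B, slot 25 ⇒ 0x3F087 (P1/RW1/US1/PS1)
  ✓ 0x3FA7C (huge @L1)  — 2 lookups
#7 VA=0x68160D11E (r,kernel):
  lvl0: tbl 0x19, slot 26 ⇒ 0x42007 (P1/RW1/US1/PS0)
  lvl1: tbl 0x42, slot 11 ⇒ 0x45007 (P1/RW1/US1/PS0)
  lvl2: tbl 0x45, slot 13 ⇒ 0x47007 (P1/RW1/US1/PS0)
  ✓ 0x4711E  — 3 lookups

Entries read for #4: 3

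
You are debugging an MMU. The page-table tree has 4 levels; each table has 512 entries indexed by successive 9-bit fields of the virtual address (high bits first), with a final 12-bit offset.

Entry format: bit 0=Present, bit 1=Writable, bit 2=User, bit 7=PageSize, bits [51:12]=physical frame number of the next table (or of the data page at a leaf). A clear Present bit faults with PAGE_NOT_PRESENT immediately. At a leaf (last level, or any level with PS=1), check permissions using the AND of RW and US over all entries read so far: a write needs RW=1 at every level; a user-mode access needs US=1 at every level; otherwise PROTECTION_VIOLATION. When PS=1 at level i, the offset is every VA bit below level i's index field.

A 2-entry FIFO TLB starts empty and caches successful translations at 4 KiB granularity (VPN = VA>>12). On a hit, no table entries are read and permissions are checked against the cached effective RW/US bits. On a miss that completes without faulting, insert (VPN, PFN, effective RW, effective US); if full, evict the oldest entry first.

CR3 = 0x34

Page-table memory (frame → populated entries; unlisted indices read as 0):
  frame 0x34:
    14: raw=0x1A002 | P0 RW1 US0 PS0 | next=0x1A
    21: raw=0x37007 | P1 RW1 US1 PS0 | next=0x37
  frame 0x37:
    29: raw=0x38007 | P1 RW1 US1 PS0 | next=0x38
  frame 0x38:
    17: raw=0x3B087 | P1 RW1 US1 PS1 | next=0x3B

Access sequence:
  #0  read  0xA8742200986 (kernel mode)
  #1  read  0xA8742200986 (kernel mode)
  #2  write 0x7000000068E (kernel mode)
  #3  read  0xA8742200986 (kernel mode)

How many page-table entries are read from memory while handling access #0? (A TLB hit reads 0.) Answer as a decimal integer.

Walk each access:
#0 VA=0xA8742200986 (r,kernel):
  L0: frame=0x34 idx=21 entry=0x37007 [P=1 RW=1 US=1 PS=0]
  L1: frame=0x37 idx=29 entry=0x38007 [P=1 RW=1 US=1 PS=0]
  L2: frame=0x38 idx=17 entry=0x3B087 [P=1 RW=1 US=1 PS=1]
  ✓ 0x3B986 (huge @L2)  — 3 lookups
#1 VA=0xA8742200986 (r,kernel):
  TLB hit vpn=0xA8742200 → PA=0x3B986
#2 VA=0x7000000068E (w,kernel):
  L0: frame=0x34 idx=14 entry=0x1A002 [P=0 RW=1 US=0 PS=0]
  ⇒ fault: PAGE_NOT_PRESENT  — 1 lookups
#3 VA=0xA8742200986 (r,kernel):
  TLB hit vpn=0xA8742200 → PA=0x3B986

Entries read for #0: 3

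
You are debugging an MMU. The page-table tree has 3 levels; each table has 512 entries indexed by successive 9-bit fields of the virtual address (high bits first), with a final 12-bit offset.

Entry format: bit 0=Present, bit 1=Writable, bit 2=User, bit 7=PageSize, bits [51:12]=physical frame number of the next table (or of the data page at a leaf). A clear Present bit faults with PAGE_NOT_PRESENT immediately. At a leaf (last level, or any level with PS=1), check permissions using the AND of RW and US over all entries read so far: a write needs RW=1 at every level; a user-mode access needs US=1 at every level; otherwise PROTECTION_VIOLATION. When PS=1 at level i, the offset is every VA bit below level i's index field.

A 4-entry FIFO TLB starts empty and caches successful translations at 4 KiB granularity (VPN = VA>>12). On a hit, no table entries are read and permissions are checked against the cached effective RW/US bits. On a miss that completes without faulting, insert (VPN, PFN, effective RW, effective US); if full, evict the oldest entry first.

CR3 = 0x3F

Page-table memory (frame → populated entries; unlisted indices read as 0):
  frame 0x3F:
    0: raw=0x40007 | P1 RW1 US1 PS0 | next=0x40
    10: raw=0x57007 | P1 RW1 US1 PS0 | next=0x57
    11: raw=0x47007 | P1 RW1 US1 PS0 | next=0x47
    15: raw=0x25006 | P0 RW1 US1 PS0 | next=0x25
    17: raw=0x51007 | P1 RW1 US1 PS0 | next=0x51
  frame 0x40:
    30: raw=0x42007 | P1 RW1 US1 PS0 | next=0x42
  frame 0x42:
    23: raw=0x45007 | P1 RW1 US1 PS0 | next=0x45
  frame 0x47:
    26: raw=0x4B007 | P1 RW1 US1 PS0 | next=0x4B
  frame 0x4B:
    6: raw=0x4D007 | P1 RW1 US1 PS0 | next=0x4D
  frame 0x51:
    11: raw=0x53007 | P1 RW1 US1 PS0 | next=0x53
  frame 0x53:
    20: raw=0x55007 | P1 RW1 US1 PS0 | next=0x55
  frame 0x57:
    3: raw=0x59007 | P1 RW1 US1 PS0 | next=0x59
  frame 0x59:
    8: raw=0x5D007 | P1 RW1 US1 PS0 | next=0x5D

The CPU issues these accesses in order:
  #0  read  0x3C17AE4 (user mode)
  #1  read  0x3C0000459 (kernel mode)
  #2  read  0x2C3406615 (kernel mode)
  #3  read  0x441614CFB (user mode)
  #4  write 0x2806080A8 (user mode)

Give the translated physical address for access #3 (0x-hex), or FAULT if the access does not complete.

Trace:
#0 VA=0x3C17AE4 (r,user):
  L0: frame=0x3F idx=0 entry=0x40007 [P=1 RW=1 US=1 PS=0]
  L1: frame=0x40 idx=30 entry=0x42007 [P=1 RW=1 US=1 PS=0]
  L2: frame=0x42 idx=23 entry=0x45007 [P=1 RW=1 US=1 PS=0]
  ✓ 0x45AE4  — 3 lookups
#1 VA=0x3C0000459 (r,kernel):
  L0: frame=0x3F idx=15 entry=0x25006 [P=0 RW=1 US=1 PS=0]
  → PAGE_NOT_PRESENT  (1 entries read)
#2 VA=0x2C3406615 (r,kernel):
  L0: frame=0x3F idx=11 entry=0x47007 [P=1 RW=1 US=1 PS=0]
  L1: frame=0x47 idx=26 entry=0x4B007 [P=1 RW=1 US=1 PS=0]
  L2: frame=0x4B idx=6 entry=0x4D007 [P=1 RW=1 US=1 PS=0]
  ✓ 0x4D615  — 3 lookups
#3 VA=0x441614CFB (r,user):
  L0: frame=0x3F idx=17 entry=0x51007 [P=1 RW=1 US=1 PS=0]
  L1: frame=0x51 idx=11 entry=0x53007 [P=1 RW=1 US=1 PS=0]
  L2: frame=0x53 idx=20 entry=0x55007 [P=1 RW=1 US=1 PS=0]
  ✓ 0x55CFB  — 3 lookups
#4 VA=0x2806080A8 (w,user):
  L0: frame=0x3F idx=10 entry=0x57007 [P=1 RW=1 US=1 PS=0]
  L1: frame=0x57 idx=3 entry=0x59007 [P=1 RW=1 US=1 PS=0]
  L2: frame=0x59 idx=8 entry=0x5D007 [P=1 RW=1 US=1 PS=0]
  ✓ 0x5D0A8  — 3 lookups

Access #3 PA: 0x55CFB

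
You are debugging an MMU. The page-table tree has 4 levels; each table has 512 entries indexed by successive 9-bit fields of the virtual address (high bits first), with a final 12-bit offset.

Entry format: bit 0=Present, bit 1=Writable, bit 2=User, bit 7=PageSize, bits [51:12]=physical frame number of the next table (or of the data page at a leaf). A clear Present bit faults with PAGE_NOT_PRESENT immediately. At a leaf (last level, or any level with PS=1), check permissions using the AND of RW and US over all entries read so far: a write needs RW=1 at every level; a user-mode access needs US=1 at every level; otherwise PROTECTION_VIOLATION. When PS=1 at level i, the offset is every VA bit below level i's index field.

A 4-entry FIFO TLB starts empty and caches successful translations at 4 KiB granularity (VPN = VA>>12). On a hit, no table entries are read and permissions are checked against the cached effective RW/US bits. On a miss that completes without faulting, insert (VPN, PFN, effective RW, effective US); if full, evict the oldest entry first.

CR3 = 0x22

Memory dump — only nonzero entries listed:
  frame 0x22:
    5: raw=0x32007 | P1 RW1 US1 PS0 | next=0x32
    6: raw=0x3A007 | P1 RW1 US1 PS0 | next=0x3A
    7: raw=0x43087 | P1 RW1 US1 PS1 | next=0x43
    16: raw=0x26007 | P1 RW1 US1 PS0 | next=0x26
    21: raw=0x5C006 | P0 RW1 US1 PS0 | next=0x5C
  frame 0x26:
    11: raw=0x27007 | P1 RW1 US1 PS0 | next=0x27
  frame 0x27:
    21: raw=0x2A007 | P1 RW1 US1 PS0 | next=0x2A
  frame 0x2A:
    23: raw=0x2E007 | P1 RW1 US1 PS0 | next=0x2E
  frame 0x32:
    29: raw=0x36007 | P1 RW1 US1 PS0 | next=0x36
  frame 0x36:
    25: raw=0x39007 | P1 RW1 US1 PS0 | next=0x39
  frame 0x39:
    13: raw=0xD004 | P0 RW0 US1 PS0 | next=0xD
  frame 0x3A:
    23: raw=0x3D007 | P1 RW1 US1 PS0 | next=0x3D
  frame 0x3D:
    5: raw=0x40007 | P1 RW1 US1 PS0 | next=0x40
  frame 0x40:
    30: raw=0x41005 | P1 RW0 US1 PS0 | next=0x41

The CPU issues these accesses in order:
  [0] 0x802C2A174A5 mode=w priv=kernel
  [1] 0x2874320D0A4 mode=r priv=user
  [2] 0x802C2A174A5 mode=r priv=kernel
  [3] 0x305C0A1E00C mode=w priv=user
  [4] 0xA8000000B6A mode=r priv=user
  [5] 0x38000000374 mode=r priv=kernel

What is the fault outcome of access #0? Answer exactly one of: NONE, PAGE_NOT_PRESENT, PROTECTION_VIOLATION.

Walk each access:
#0 VA=0x802C2A174A5 (w,kernel):
  lvl0: tbl 0x22, slot 16 ⇒ 0x26007 (P1/RW1/US1/PS0)
  lvl1: tbl 0x26, slot 11 ⇒ 0x27007 (P1/RW1/US1/PS0)
  lvl2: tbl 0x27, slot 21 ⇒ 0x2A007 (P1/RW1/US1/PS0)
  lvl3: tbl 0x2A, slot 23 ⇒ 0x2E007 (P1/RW1/US1/PS0)
  → PA=0x2E4A5  (4 entries read)
#1 VA=0x2874320D0A4 (r,user):
  lvl0: tbl 0x22, slot 5 ⇒ 0x32007 (P1/RW1/US1/PS0)
  lvl1: tbl 0x32, slot 29 ⇒ 0x36007 (P1/RW1/US1/PS0)
  lvl2: tbl 0x36, slot 25 ⇒ 0x39007 (P1/RW1/US1/PS0)
  lvl3: tbl 0x39, slot 13 ⇒ 0xD004 (P0/RW0/US1/PS0)
  ⇒ fault: PAGE_NOT_PRESENT  — 4 lookups
#2 VA=0x802C2A174A5 (r,kernel):
  TLB hit vpn=0x802C2A17 → PA=0x2E4A5
#3 VA=0x305C0A1E00C (w,user):
  lvl0: tbl 0x22, slot 6 ⇒ 0x3A007 (P1/RW1/US1/PS0)
  lvl1: tbl 0x3A, slot 23 ⇒ 0x3D007 (P1/RW1/US1/PS0)
  lvl2: tbl 0x3D, slot 5 ⇒ 0x40007 (P1/RW1/US1/PS0)
  lvl3: tbl 0x40, slot 30 ⇒ 0x41005 (P1/RW0/US1/PS0)
  ⇒ fault: PROTECTION_VIOLATION  — 4 lookups
#4 VA=0xA8000000B6A (r,user):
  lvl0: tbl 0x22, slot 21 ⇒ 0x5C006 (P0/RW1/US1/PS0)
  ⇒ fault: PAGE_NOT_PRESENT  — 1 lookups
#5 VA=0x38000000374 (r,kernel):
  lvl0: tbl 0x22, slot 7 ⇒ 0x43087 (P1/RW1/US1/PS1)
  → PA=0x43374 (huge @L0)  (1 entries read)

Access #0 fault: NONE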